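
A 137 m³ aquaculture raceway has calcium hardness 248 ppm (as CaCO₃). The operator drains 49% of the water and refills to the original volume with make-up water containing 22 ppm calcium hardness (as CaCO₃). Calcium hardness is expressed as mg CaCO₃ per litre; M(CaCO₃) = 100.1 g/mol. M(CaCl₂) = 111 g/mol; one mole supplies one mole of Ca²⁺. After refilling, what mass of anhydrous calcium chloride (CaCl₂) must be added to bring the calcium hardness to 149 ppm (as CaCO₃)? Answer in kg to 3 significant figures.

Volume: 137 m³ = 137,000 L.
After draining 49% and refilling: 248 × 0.51 + 22 × 0.49 = 137.26 ppm.
Deficit to target: 149 − 137.26 = 11.74 mg/L.
As CaCO₃: 11.74 mg/L × 137,000 L = 1608 g; ÷ 100.1 = 16.07 mol Ca²⁺.
Mass: 16.07 × 111 = 1784 g.

1.78 kg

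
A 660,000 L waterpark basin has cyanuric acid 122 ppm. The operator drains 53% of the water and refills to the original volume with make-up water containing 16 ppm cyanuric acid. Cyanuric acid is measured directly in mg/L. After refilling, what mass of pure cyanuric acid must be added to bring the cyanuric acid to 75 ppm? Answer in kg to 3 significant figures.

After draining 53% and refilling: 122 × 0.47 + 16 × 0.53 = 65.82 ppm.
Deficit to target: 75 − 65.82 = 9.18 mg/L.
Mass: 9.18 mg/L × 660,000 L = 6059 g cyanuric acid.

6.06 kg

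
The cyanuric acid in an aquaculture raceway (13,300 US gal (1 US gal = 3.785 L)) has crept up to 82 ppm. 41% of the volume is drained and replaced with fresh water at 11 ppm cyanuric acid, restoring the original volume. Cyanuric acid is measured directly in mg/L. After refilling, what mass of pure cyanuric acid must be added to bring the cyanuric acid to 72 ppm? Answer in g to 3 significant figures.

962 g

Volume: 13,300 US gal × 3.785 L/gal = 50,340 L.
After draining 41% and refilling: 82 × 0.59 + 11 × 0.41 = 52.89 ppm.
Deficit to target: 72 − 52.89 = 19.11 mg/L.
Mass: 19.11 mg/L × 50,340 L = 962 g cyanuric acid.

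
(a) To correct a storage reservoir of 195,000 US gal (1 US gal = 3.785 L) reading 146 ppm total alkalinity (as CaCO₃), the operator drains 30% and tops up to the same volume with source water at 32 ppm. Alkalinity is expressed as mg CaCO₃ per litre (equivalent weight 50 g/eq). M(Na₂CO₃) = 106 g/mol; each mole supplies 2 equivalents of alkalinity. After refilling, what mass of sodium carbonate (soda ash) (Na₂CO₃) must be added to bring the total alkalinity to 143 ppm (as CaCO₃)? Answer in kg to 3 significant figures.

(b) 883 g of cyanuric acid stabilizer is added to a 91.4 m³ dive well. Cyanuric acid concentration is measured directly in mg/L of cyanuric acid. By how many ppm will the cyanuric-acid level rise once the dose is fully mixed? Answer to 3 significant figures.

(a) 24.4 kg; (b) 9.66 ppm

(a) Volume: 195,000 US gal × 3.785 L/gal = 738,075 L.
(a) After draining 30% and refilling: 146 × 0.70 + 32 × 0.30 = 111.8 ppm.
(a) Deficit to target: 143 − 111.8 = 31.2 mg/L.
(a) As CaCO₃: 31.2 mg/L × 738,075 L = 23,030 g; ÷ 50 g/eq ÷ 2 = 230.3 mol Na₂CO₃.
(a) Mass: 230.3 × 106 = 24,410 g.

(b) Volume: 91.4 m³ = 91,400 L.
(b) Rise: 883 g / 91,400 L × 1000 = 9.661 mg/L.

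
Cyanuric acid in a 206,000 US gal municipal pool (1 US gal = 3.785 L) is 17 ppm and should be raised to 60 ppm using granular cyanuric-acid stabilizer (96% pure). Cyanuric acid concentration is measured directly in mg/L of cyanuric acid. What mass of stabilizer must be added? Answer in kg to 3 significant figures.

34.9 kg

Volume: 206,000 US gal × 3.785 L/gal = 779,710 L.
CYA to add: (60 − 17) = 43 mg/L × 779,710 L = 33,530 g cyanuric acid.
At 96% purity: 33,530 / 0.96 = 34,920 g product.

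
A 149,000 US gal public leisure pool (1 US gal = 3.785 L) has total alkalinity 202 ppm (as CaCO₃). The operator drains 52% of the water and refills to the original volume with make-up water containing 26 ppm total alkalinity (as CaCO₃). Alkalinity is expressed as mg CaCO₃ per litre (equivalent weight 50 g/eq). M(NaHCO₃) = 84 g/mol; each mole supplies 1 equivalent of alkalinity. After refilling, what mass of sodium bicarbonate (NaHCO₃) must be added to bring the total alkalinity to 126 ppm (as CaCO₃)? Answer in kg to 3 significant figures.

Volume: 149,000 US gal × 3.785 L/gal = 563,965 L.
After draining 52% and refilling: 202 × 0.48 + 26 × 0.52 = 110.48 ppm.
Deficit to target: 126 − 110.48 = 15.52 mg/L.
As CaCO₃: 15.52 mg/L × 563,965 L = 8753 g; ÷ 50 g/eq ÷ 1 = 175.1 mol NaHCO₃.
Mass: 175.1 × 84 = 14,700 g.

14.7 kg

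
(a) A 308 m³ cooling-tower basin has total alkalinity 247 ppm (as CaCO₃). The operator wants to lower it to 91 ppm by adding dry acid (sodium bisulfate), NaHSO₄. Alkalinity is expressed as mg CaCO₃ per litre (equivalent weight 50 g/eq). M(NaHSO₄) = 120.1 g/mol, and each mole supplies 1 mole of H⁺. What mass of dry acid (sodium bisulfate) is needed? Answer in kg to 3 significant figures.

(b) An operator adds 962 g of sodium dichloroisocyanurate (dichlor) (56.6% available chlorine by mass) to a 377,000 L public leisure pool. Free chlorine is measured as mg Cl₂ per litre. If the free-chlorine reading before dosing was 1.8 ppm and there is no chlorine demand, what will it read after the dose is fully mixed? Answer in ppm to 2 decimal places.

(a) Volume: 308 m³ = 308,000 L.
(a) Alkalinity to neutralize: (247 − 91) = 156 mg/L as CaCO₃ × 308,000 L = 48,050 g as CaCO₃.
(a) Equivalents of H⁺ required: 48,050 ÷ 50 g/eq = 961 eq = 961 mol NaHSO₄.
(a) Mass of NaHSO₄: 961 × 120.1 = 115,400 g.

(b) Available chlorine delivered: 962 g × 0.566 = 544.5 g as Cl₂.
(b) Concentration rise: 544.5 g / 377,000 L = 1.444 mg/L = 1.44 ppm.
(b) Final FC: 1.8 + 1.44 = 3.24 ppm.

(a) 115 kg; (b) 3.24 ppm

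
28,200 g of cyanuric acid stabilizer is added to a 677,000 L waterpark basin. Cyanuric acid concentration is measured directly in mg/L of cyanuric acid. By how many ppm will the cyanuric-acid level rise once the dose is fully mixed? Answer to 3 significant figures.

41.7 ppm

Rise: 28,200 g / 677,000 L × 1000 = 41.65 mg/L.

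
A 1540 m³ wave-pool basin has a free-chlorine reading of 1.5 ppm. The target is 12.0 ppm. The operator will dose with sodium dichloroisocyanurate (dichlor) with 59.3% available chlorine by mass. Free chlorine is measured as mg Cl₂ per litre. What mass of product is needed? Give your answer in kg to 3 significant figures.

Volume: 1540 m³ = 1,540,000 L.
Chlorine deficit: 12.0 − 1.5 = 10.5 ppm = 10.5 mg/L as Cl₂.
Cl₂ equivalent needed: 10.5 mg/L × 1,540,000 L = 16,170,000 mg = 16,170 g.
Product at 59.3% available chlorine: 16,170 / 0.593 = 27,270 g.

27.3 kg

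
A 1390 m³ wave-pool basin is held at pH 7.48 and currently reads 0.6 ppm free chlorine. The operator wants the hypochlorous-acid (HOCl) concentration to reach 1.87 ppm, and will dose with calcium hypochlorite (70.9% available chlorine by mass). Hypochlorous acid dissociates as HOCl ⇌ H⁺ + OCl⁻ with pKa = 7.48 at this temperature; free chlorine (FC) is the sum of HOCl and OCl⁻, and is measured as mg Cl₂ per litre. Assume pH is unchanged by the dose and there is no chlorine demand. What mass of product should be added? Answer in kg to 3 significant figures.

Volume: 1390 m³ = 1,390,000 L.
[OCl⁻]/[HOCl] = 10^(pH − pKa) = 10^(7.48 − 7.48) = 1; fraction as HOCl = 1/(1 + 1) = 0.5.
Free chlorine required for 1.87 ppm HOCl: 1.87 / 0.5 = 3.74 ppm.
FC to add: 3.74 − 0.6 = 3.14 mg/L as Cl₂.
Cl₂ equivalent: 3.14 mg/L × 1,390,000 L = 4365 g.
Product at 70.9% available Cl: 4365 / 0.709 = 6156 g.

6.16 kg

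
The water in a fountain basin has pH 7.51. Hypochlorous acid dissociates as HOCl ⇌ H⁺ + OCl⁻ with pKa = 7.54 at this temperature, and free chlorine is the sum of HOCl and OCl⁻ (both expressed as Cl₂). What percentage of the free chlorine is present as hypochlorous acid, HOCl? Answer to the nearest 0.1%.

51.7%

[OCl⁻]/[HOCl] = 10^(pH − pKa) = 10^(7.51 − 7.54) = 10^-0.03 = 0.9333.
Fraction as HOCl = 1 / (1 + 0.9333) = 0.5173.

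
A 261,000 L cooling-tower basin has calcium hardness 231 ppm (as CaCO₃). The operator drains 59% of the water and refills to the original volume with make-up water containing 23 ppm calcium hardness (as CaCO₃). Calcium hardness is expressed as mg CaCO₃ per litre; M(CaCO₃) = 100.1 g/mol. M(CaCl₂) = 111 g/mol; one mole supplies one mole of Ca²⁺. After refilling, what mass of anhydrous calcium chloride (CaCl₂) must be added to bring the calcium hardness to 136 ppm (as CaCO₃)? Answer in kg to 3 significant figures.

After draining 59% and refilling: 231 × 0.41 + 23 × 0.59 = 108.28 ppm.
Deficit to target: 136 − 108.28 = 27.72 mg/L.
As CaCO₃: 27.72 mg/L × 261,000 L = 7235 g; ÷ 100.1 = 72.28 mol Ca²⁺.
Mass: 72.28 × 111 = 8023 g.

8.02 kg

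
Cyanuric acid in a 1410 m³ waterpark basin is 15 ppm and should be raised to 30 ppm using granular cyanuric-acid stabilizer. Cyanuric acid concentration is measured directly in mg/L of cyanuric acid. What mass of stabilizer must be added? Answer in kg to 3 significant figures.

21.1 kg

Volume: 1410 m³ = 1,410,000 L.
CYA to add: (30 − 15) = 15 mg/L × 1,410,000 L = 21,150 g cyanuric acid.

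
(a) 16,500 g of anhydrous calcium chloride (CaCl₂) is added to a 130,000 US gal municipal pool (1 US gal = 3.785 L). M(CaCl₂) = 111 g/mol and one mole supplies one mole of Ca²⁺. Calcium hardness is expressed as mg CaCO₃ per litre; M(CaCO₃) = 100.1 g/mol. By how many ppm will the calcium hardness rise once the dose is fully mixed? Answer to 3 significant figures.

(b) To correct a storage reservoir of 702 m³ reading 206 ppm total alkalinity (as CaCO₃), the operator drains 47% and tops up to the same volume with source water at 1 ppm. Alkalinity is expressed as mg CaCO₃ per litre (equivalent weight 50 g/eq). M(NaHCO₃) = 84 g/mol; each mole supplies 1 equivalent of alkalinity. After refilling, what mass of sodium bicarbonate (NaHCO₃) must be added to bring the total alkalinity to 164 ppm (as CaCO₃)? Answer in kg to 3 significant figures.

(a) 30.2 ppm; (b) 64.1 kg

(a) Volume: 130,000 US gal × 3.785 L/gal = 492,050 L.
(a) Moles of Ca²⁺: 16,500 g ÷ 111 g/mol = 148.6 mol.
(a) As CaCO₃: 148.6 mol × 100.1 g/mol = 14,880 g.
(a) Rise: 14,880 g / 492,050 L × 1000 = 30.24 mg/L.

(b) Volume: 702 m³ = 702,000 L.
(b) After draining 47% and refilling: 206 × 0.53 + 1 × 0.47 = 109.65 ppm.
(b) Deficit to target: 164 − 109.65 = 54.35 mg/L.
(b) As CaCO₃: 54.35 mg/L × 702,000 L = 38,150 g; ÷ 50 g/eq ÷ 1 = 763.1 mol NaHCO₃.
(b) Mass: 763.1 × 84 = 64,100 g.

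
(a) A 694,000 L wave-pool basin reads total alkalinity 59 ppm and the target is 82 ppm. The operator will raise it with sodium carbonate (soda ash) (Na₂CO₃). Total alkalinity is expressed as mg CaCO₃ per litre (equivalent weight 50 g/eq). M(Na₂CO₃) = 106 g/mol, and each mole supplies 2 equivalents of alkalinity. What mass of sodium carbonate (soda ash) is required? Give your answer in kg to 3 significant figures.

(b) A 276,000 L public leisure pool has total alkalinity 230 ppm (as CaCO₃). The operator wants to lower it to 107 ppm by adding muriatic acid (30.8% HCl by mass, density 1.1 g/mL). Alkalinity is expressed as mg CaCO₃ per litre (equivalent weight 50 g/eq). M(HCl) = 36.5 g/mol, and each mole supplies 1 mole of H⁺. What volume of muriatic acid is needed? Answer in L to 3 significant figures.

(a) 16.9 kg; (b) 73.1 L

(a) Alkalinity to add: (82 − 59) = 23 mg/L as CaCO₃ × 694,000 L = 15,960 g as CaCO₃.
(a) Equivalents: 15,960 g ÷ 50 g/eq = 319.2 eq.
(a) Each mole of Na₂CO₃ supplies 2 eq, so 319.2 / 2 = 159.6 mol.
(a) Mass: 159.6 mol × 106 g/mol = 16,920 g.

(b) Alkalinity to neutralize: (230 − 107) = 123 mg/L as CaCO₃ × 276,000 L = 33,950 g as CaCO₃.
(b) Equivalents of H⁺ required: 33,950 ÷ 50 g/eq = 679 eq = 679 mol HCl.
(b) Mass of HCl: 679 × 36.5 = 24,780 g.
(b) Mass of 30.8% solution: 24,780 / 0.308 = 80,460 g.
(b) Volume: 80,460 g ÷ 1.1 g/mL = 73,150 mL.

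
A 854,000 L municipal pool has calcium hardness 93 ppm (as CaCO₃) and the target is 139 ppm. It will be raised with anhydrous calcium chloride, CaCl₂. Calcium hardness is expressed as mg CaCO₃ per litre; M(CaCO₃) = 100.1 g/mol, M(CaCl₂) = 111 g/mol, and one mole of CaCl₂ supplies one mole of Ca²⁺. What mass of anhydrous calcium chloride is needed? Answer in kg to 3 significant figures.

43.6 kg

Hardness to add: (139 − 93) = 46 mg/L as CaCO₃ × 854,000 L = 39,280 g as CaCO₃.
Moles of Ca²⁺ (1 mol Ca²⁺ ≡ 1 mol CaCO₃): 39,280 / 100.1 g/mol = 392.4 mol.
Mass of CaCl₂: 392.4 × 111 = 43,560 g.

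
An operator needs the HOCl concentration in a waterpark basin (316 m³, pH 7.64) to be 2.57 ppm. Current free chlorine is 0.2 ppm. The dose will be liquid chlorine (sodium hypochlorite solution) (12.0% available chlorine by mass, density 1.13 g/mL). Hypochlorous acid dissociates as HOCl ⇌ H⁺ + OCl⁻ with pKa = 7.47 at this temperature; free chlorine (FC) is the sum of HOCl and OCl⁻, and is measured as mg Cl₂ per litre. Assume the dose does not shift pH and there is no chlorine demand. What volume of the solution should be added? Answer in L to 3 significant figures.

Volume: 316 m³ = 316,000 L.
[OCl⁻]/[HOCl] = 10^(pH − pKa) = 10^(7.64 − 7.47) = 1.479; fraction as HOCl = 1/(1 + 1.479) = 0.4034.
Free chlorine required for 2.57 ppm HOCl: 2.57 / 0.4034 = 6.371 ppm.
FC to add: 6.371 − 0.2 = 6.171 mg/L as Cl₂.
Cl₂ equivalent: 6.171 mg/L × 316,000 L = 1950 g.
Product at 12.0% available Cl: 1950 / 0.12 = 16,250 g.
Volume: 16,250 g ÷ 1.13 g/mL = 14,380 mL.

14.4 L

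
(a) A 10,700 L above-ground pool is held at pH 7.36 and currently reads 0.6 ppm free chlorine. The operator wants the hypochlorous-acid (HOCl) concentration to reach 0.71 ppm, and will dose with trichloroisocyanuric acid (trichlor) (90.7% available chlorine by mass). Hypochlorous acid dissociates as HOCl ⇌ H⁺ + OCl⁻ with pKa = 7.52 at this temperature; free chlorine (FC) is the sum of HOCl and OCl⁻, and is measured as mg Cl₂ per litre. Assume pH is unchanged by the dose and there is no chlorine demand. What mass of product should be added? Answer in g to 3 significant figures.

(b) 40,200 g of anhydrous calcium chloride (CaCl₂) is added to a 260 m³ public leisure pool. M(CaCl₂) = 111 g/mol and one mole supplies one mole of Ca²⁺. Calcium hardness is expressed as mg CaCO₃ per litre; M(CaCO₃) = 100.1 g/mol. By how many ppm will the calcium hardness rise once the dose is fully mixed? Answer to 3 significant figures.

(a) 7.09 g; (b) 139 ppm

(a) [OCl⁻]/[HOCl] = 10^(pH − pKa) = 10^(7.36 − 7.52) = 0.6918; fraction as HOCl = 1/(1 + 0.6918) = 0.5911.
(a) Free chlorine required for 0.71 ppm HOCl: 0.71 / 0.5911 = 1.201 ppm.
(a) FC to add: 1.201 − 0.6 = 0.6012 mg/L as Cl₂.
(a) Cl₂ equivalent: 0.6012 mg/L × 10,700 L = 6.433 g.
(a) Product at 90.7% available Cl: 6.433 / 0.907 = 7.092 g.

(b) Volume: 260 m³ = 260,000 L.
(b) Moles of Ca²⁺: 40,200 g ÷ 111 g/mol = 362.2 mol.
(b) As CaCO₃: 362.2 mol × 100.1 g/mol = 36,250 g.
(b) Rise: 36,250 g / 260,000 L × 1000 = 139.4 mg/L.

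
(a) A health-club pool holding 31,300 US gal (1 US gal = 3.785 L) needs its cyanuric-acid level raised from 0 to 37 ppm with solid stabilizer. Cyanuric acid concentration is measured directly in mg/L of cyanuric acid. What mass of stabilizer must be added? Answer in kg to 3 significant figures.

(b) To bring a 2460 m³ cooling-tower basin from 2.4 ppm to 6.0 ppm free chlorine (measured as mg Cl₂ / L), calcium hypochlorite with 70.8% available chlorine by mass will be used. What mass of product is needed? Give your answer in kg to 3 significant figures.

(a) 4.38 kg; (b) 12.5 kg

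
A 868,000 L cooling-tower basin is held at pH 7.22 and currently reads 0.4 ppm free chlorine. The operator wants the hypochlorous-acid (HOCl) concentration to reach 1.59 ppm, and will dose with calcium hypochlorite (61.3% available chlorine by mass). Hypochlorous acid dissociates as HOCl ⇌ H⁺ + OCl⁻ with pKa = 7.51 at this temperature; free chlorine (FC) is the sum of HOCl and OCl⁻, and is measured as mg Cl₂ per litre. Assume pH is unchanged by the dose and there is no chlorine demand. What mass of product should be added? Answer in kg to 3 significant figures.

[OCl⁻]/[HOCl] = 10^(pH − pKa) = 10^(7.22 − 7.51) = 0.5129; fraction as HOCl = 1/(1 + 0.5129) = 0.661.
Free chlorine required for 1.59 ppm HOCl: 1.59 / 0.661 = 2.405 ppm.
FC to add: 2.405 − 0.4 = 2.005 mg/L as Cl₂.
Cl₂ equivalent: 2.005 mg/L × 868,000 L = 1741 g.
Product at 61.3% available Cl: 1741 / 0.613 = 2840 g.

2.84 kg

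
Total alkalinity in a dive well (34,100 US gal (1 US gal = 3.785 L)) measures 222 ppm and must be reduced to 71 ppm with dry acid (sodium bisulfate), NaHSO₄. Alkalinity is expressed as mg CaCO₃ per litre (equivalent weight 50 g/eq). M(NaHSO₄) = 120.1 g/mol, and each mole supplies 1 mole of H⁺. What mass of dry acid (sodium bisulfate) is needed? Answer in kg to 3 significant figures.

Volume: 34,100 US gal × 3.785 L/gal = 129,068 L.
Alkalinity to neutralize: (222 − 71) = 151 mg/L as CaCO₃ × 129,068 L = 19,490 g as CaCO₃.
Equivalents of H⁺ required: 19,490 ÷ 50 g/eq = 389.8 eq = 389.8 mol NaHSO₄.
Mass of NaHSO₄: 389.8 × 120.1 = 46,810 g.

46.8 kg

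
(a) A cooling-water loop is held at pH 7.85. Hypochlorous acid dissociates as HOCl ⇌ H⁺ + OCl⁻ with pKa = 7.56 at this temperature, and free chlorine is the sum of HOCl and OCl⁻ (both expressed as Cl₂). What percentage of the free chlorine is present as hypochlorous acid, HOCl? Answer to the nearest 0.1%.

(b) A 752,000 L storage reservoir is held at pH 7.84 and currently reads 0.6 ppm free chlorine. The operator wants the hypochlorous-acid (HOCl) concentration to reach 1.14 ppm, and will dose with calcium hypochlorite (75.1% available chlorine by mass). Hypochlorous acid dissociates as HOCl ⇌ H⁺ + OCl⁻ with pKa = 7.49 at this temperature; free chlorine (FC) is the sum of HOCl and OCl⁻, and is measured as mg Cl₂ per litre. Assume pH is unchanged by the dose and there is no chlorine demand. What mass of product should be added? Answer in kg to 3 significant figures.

(a) 33.9%; (b) 3.10 kg

(a) [OCl⁻]/[HOCl] = 10^(pH − pKa) = 10^(7.85 − 7.56) = 10^0.29 = 1.95.
(a) Fraction as HOCl = 1 / (1 + 1.95) = 0.339.

(b) [OCl⁻]/[HOCl] = 10^(pH − pKa) = 10^(7.84 − 7.49) = 2.239; fraction as HOCl = 1/(1 + 2.239) = 0.3088.
(b) Free chlorine required for 1.14 ppm HOCl: 1.14 / 0.3088 = 3.692 ppm.
(b) FC to add: 3.692 − 0.6 = 3.092 mg/L as Cl₂.
(b) Cl₂ equivalent: 3.092 mg/L × 752,000 L = 2325 g.
(b) Product at 75.1% available Cl: 2325 / 0.751 = 3096 g.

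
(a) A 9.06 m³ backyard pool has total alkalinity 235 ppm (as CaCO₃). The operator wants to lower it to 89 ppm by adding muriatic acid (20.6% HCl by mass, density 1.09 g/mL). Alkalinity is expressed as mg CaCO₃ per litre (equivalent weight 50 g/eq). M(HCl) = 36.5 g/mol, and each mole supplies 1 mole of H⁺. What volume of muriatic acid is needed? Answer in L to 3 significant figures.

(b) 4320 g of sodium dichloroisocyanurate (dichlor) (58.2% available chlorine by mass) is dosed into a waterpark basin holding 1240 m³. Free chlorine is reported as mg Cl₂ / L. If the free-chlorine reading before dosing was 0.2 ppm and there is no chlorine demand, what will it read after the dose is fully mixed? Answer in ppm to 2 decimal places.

(a) 4.30 L; (b) 2.23 ppm

(a) Volume: 9.06 m³ = 9,060 L.
(a) Alkalinity to neutralize: (235 − 89) = 146 mg/L as CaCO₃ × 9,060 L = 1323 g as CaCO₃.
(a) Equivalents of H⁺ required: 1323 ÷ 50 g/eq = 26.46 eq = 26.46 mol HCl.
(a) Mass of HCl: 26.46 × 36.5 = 965.6 g.
(a) Mass of 20.6% solution: 965.6 / 0.206 = 4687 g.
(a) Volume: 4687 g ÷ 1.09 g/mL = 4300 mL.

(b) Volume: 1240 m³ = 1,240,000 L.
(b) Available chlorine delivered: 4320 g × 0.582 = 2514 g as Cl₂.
(b) Concentration rise: 2514 g / 1,240,000 L = 2.028 mg/L = 2.03 ppm.
(b) Final FC: 0.2 + 2.03 = 2.23 ppm.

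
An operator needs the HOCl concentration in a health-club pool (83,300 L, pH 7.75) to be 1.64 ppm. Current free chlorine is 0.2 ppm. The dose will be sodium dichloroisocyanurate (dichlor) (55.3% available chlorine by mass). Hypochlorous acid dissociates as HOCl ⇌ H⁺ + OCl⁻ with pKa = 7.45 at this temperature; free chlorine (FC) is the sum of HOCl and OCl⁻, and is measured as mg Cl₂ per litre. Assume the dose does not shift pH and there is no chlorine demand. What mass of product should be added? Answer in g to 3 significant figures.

[OCl⁻]/[HOCl] = 10^(pH − pKa) = 10^(7.75 − 7.45) = 1.995; fraction as HOCl = 1/(1 + 1.995) = 0.3339.
Free chlorine required for 1.64 ppm HOCl: 1.64 / 0.3339 = 4.912 ppm.
FC to add: 4.912 − 0.2 = 4.712 mg/L as Cl₂.
Cl₂ equivalent: 4.712 mg/L × 83,300 L = 392.5 g.
Product at 55.3% available Cl: 392.5 / 0.553 = 709.8 g.

710 g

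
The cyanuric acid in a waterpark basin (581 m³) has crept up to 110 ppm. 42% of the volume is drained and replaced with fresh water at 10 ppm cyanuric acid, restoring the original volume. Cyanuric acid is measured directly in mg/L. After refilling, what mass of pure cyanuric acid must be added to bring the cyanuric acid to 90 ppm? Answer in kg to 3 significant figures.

Volume: 581 m³ = 581,000 L.
After draining 42% and refilling: 110 × 0.58 + 10 × 0.42 = 68 ppm.
Deficit to target: 90 − 68 = 22 mg/L.
Mass: 22 mg/L × 581,000 L = 12,780 g cyanuric acid.

12.8 kg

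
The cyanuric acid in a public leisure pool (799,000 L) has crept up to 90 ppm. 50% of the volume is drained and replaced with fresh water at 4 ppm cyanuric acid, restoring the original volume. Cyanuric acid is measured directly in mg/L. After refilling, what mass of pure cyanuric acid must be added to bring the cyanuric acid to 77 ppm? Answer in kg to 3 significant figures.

24.0 kg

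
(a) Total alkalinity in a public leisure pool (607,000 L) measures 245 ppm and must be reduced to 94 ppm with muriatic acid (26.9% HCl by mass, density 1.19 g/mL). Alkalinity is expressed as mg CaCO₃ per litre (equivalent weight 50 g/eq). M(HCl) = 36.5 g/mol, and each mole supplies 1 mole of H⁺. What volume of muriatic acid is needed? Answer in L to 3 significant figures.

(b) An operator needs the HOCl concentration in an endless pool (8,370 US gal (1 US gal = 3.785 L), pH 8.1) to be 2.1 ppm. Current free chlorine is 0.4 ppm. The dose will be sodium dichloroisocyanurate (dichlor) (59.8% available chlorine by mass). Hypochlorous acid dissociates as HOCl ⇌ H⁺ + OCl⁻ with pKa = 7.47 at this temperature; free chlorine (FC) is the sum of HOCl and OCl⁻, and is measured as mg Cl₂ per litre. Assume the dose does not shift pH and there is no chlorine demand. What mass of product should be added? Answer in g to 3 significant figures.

(a) 209 L; (b) 565 g

(a) Alkalinity to neutralize: (245 − 94) = 151 mg/L as CaCO₃ × 607,000 L = 91,660 g as CaCO₃.
(a) Equivalents of H⁺ required: 91,660 ÷ 50 g/eq = 1833 eq = 1833 mol HCl.
(a) Mass of HCl: 1833 × 36.5 = 66,910 g.
(a) Mass of 26.9% solution: 66,910 / 0.269 = 248,700 g.
(a) Volume: 248,700 g ÷ 1.19 g/mL = 209,000 mL.

(b) Volume: 8,370 US gal × 3.785 L/gal = 31,680 L.
(b) [OCl⁻]/[HOCl] = 10^(pH − pKa) = 10^(8.1 − 7.47) = 4.266; fraction as HOCl = 1/(1 + 4.266) = 0.1899.
(b) Free chlorine required for 2.1 ppm HOCl: 2.1 / 0.1899 = 11.06 ppm.
(b) FC to add: 11.06 − 0.4 = 10.66 mg/L as Cl₂.
(b) Cl₂ equivalent: 10.66 mg/L × 31,680 L = 337.7 g.
(b) Product at 59.8% available Cl: 337.7 / 0.598 = 564.6 g.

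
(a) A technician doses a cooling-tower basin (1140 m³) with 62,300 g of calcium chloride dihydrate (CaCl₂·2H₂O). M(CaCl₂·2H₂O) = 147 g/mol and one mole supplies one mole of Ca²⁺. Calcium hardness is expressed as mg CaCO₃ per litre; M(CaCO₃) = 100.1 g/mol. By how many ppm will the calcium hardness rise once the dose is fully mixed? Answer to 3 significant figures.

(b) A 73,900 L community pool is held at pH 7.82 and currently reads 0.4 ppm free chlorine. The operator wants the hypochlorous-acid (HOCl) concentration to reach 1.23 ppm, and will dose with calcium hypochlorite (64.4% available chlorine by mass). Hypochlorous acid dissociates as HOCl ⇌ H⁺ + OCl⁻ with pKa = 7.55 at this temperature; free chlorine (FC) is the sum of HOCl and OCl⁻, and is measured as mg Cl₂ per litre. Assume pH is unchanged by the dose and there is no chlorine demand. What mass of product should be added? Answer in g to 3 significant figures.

(a) Volume: 1140 m³ = 1,140,000 L.
(a) Moles of Ca²⁺: 62,300 g ÷ 147 g/mol = 423.8 mol.
(a) As CaCO₃: 423.8 mol × 100.1 g/mol = 42,420 g.
(a) Rise: 42,420 g / 1,140,000 L × 1000 = 37.21 mg/L.

(b) [OCl⁻]/[HOCl] = 10^(pH − pKa) = 10^(7.82 − 7.55) = 1.862; fraction as HOCl = 1/(1 + 1.862) = 0.3494.
(b) Free chlorine required for 1.23 ppm HOCl: 1.23 / 0.3494 = 3.52 ppm.
(b) FC to add: 3.52 − 0.4 = 3.12 mg/L as Cl₂.
(b) Cl₂ equivalent: 3.12 mg/L × 73,900 L = 230.6 g.
(b) Product at 64.4% available Cl: 230.6 / 0.644 = 358.1 g.

(a) 37.2 ppm; (b) 358 g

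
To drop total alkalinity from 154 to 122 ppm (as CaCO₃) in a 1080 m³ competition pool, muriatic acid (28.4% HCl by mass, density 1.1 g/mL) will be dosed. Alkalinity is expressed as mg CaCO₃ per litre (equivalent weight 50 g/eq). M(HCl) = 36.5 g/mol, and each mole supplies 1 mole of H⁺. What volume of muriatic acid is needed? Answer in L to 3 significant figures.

80.8 L

Volume: 1080 m³ = 1,080,000 L.
Alkalinity to neutralize: (154 − 122) = 32 mg/L as CaCO₃ × 1,080,000 L = 34,560 g as CaCO₃.
Equivalents of H⁺ required: 34,560 ÷ 50 g/eq = 691.2 eq = 691.2 mol HCl.
Mass of HCl: 691.2 × 36.5 = 25,230 g.
Mass of 28.4% solution: 25,230 / 0.284 = 88,830 g.
Volume: 88,830 g ÷ 1.1 g/mL = 80,760 mL.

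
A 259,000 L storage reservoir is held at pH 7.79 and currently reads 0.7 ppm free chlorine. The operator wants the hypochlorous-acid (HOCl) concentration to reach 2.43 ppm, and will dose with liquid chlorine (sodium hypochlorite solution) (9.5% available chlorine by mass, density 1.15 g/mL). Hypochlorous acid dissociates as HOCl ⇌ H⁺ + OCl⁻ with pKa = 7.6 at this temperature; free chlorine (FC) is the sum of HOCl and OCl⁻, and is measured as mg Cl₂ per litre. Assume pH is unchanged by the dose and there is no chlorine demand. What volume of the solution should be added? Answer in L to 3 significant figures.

13.0 L

[OCl⁻]/[HOCl] = 10^(pH − pKa) = 10^(7.79 − 7.6) = 1.549; fraction as HOCl = 1/(1 + 1.549) = 0.3923.
Free chlorine required for 2.43 ppm HOCl: 2.43 / 0.3923 = 6.194 ppm.
FC to add: 6.194 − 0.7 = 5.494 mg/L as Cl₂.
Cl₂ equivalent: 5.494 mg/L × 259,000 L = 1423 g.
Product at 9.5% available Cl: 1423 / 0.095 = 14,980 g.
Volume: 14,980 g ÷ 1.15 g/mL = 13,020 mL.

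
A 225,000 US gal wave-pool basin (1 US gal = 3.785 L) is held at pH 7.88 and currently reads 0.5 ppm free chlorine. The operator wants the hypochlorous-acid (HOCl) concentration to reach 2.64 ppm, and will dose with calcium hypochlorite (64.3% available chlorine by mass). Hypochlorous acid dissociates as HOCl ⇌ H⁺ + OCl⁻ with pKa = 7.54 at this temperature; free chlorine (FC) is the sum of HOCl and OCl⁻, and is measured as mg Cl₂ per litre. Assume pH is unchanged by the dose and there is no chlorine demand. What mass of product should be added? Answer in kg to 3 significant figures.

Volume: 225,000 US gal × 3.785 L/gal = 851,625 L.
[OCl⁻]/[HOCl] = 10^(pH − pKa) = 10^(7.88 − 7.54) = 2.188; fraction as HOCl = 1/(1 + 2.188) = 0.3137.
Free chlorine required for 2.64 ppm HOCl: 2.64 / 0.3137 = 8.416 ppm.
FC to add: 8.416 − 0.5 = 7.916 mg/L as Cl₂.
Cl₂ equivalent: 7.916 mg/L × 851,625 L = 6741 g.
Product at 64.3% available Cl: 6741 / 0.643 = 10,480 g.

10.5 kg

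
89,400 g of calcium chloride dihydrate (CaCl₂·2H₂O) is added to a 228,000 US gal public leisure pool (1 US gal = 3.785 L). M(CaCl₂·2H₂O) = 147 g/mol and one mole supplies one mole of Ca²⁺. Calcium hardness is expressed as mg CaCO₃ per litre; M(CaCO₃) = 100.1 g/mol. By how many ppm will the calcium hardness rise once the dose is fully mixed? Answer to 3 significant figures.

Volume: 228,000 US gal × 3.785 L/gal = 862,980 L.
Moles of Ca²⁺: 89,400 g ÷ 147 g/mol = 608.2 mol.
As CaCO₃: 608.2 mol × 100.1 g/mol = 60,880 g.
Rise: 60,880 g / 862,980 L × 1000 = 70.54 mg/L.

70.5 ppm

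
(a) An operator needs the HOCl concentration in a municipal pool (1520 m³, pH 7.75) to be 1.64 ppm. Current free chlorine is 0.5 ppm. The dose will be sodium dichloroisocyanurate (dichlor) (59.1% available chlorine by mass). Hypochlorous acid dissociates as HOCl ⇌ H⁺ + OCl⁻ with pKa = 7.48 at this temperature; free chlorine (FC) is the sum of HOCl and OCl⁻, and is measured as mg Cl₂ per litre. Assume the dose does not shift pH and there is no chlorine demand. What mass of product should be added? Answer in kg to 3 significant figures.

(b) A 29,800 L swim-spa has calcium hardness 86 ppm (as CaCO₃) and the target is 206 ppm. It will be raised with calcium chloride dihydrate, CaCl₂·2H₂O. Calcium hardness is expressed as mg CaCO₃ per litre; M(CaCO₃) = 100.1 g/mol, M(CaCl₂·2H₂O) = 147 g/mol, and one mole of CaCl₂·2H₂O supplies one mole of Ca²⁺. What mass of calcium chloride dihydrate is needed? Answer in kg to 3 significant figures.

(a) 10.8 kg; (b) 5.25 kg

(a) Volume: 1520 m³ = 1,520,000 L.
(a) [OCl⁻]/[HOCl] = 10^(pH − pKa) = 10^(7.75 − 7.48) = 1.862; fraction as HOCl = 1/(1 + 1.862) = 0.3494.
(a) Free chlorine required for 1.64 ppm HOCl: 1.64 / 0.3494 = 4.694 ppm.
(a) FC to add: 4.694 − 0.5 = 4.194 mg/L as Cl₂.
(a) Cl₂ equivalent: 4.194 mg/L × 1,520,000 L = 6375 g.
(a) Product at 59.1% available Cl: 6375 / 0.591 = 10,790 g.

(b) Hardness to add: (206 − 86) = 120 mg/L as CaCO₃ × 29,800 L = 3576 g as CaCO₃.
(b) Moles of Ca²⁺ (1 mol Ca²⁺ ≡ 1 mol CaCO₃): 3576 / 100.1 g/mol = 35.72 mol.
(b) Mass of CaCl₂·2H₂O: 35.72 × 147 = 5251 g.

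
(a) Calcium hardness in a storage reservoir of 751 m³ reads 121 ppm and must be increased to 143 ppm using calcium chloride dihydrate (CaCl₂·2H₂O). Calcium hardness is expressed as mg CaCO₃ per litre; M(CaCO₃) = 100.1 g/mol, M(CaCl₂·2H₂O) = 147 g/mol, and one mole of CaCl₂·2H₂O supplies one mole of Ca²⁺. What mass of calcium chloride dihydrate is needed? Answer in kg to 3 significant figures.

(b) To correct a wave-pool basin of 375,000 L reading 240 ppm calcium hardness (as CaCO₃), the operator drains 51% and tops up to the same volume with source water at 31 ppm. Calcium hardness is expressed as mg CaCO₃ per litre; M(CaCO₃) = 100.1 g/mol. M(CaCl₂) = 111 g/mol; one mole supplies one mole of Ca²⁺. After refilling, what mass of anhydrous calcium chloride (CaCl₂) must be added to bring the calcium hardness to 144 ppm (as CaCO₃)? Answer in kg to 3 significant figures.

(a) 24.3 kg; (b) 4.40 kg

(a) Volume: 751 m³ = 751,000 L.
(a) Hardness to add: (143 − 121) = 22 mg/L as CaCO₃ × 751,000 L = 16,520 g as CaCO₃.
(a) Moles of Ca²⁺ (1 mol Ca²⁺ ≡ 1 mol CaCO₃): 16,520 / 100.1 g/mol = 165.1 mol.
(a) Mass of CaCl₂·2H₂O: 165.1 × 147 = 24,260 g.

(b) After draining 51% and refilling: 240 × 0.49 + 31 × 0.51 = 133.41 ppm.
(b) Deficit to target: 144 − 133.41 = 10.59 mg/L.
(b) As CaCO₃: 10.59 mg/L × 375,000 L = 3971 g; ÷ 100.1 = 39.67 mol Ca²⁺.
(b) Mass: 39.67 × 111 = 4404 g.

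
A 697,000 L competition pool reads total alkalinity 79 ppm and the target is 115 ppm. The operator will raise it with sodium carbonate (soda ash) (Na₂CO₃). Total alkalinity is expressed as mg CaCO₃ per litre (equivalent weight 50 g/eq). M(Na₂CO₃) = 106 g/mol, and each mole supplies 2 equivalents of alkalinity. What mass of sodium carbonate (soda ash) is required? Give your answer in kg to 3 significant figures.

26.6 kg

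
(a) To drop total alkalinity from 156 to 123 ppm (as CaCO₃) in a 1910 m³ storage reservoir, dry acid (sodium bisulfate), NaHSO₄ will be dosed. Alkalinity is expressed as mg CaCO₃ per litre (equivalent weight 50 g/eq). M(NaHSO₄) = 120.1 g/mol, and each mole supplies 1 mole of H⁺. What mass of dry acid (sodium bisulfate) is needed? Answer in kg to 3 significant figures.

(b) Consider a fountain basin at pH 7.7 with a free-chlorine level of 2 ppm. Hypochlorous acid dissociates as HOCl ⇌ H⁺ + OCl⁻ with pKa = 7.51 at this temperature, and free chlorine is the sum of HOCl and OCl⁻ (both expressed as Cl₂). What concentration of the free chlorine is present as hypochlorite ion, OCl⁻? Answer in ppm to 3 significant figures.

(a) 151 kg; (b) 1.22 ppm

(a) Volume: 1910 m³ = 1,910,000 L.
(a) Alkalinity to neutralize: (156 − 123) = 33 mg/L as CaCO₃ × 1,910,000 L = 63,030 g as CaCO₃.
(a) Equivalents of H⁺ required: 63,030 ÷ 50 g/eq = 1261 eq = 1261 mol NaHSO₄.
(a) Mass of NaHSO₄: 1261 × 120.1 = 151,400 g.

(b) [OCl⁻]/[HOCl] = 10^(pH − pKa) = 10^(7.7 − 7.51) = 10^0.19 = 1.549.
(b) Fraction as HOCl = 1 / (1 + 1.549) = 0.3923.
(b) OCl⁻ = (1 − 0.3923) × 2 ppm = 1.215 ppm.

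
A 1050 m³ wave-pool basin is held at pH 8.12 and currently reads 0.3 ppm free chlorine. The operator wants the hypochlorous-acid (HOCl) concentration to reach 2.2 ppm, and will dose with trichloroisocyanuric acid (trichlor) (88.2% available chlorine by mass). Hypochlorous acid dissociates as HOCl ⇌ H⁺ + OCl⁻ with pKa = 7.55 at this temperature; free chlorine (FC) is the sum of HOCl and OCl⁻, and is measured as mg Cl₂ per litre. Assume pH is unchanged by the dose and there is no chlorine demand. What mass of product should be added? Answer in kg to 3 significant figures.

12.0 kg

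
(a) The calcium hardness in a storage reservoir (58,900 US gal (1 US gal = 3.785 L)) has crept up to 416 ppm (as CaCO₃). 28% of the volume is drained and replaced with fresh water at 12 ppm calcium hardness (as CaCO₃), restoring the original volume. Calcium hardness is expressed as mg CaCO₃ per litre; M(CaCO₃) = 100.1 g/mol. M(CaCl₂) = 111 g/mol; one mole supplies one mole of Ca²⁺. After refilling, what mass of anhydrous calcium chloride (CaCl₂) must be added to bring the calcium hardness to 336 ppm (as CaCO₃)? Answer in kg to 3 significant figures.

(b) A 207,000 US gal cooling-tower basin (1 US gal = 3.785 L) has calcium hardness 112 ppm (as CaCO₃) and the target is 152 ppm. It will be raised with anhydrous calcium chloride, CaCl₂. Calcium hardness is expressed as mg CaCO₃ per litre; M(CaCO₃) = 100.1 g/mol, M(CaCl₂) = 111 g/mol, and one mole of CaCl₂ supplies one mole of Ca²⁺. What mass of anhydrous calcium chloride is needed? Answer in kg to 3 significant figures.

(a) Volume: 58,900 US gal × 3.785 L/gal = 222,936 L.
(a) After draining 28% and refilling: 416 × 0.72 + 12 × 0.28 = 302.88 ppm.
(a) Deficit to target: 336 − 302.88 = 33.12 mg/L.
(a) As CaCO₃: 33.12 mg/L × 222,936 L = 7384 g; ÷ 100.1 = 73.76 mol Ca²⁺.
(a) Mass: 73.76 × 111 = 8188 g.

(b) Volume: 207,000 US gal × 3.785 L/gal = 783,495 L.
(b) Hardness to add: (152 − 112) = 40 mg/L as CaCO₃ × 783,495 L = 31,340 g as CaCO₃.
(b) Moles of Ca²⁺ (1 mol Ca²⁺ ≡ 1 mol CaCO₃): 31,340 / 100.1 g/mol = 313.1 mol.
(b) Mass of CaCl₂: 313.1 × 111 = 34,750 g.

(a) 8.19 kg; (b) 34.8 kg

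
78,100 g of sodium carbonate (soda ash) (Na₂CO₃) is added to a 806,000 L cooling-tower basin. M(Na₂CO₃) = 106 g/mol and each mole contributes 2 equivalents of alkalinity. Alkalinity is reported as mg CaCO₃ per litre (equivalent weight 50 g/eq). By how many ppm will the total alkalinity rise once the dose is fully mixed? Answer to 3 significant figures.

Moles of Na₂CO₃: 78,100 g ÷ 106 g/mol = 736.8 mol → 1474 eq of alkalinity.
As CaCO₃: 1474 eq × 50 g/eq = 73,680 g.
Rise: 73,680 g / 806,000 L × 1000 = 91.41 mg/L.

91.4 ppm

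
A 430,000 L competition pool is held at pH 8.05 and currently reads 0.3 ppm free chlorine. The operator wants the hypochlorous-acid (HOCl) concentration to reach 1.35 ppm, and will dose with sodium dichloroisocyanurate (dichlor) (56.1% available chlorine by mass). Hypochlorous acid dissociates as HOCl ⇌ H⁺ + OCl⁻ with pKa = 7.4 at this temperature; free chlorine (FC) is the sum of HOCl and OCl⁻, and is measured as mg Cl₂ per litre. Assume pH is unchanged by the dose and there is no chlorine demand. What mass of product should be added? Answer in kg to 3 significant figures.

[OCl⁻]/[HOCl] = 10^(pH − pKa) = 10^(8.05 − 7.4) = 4.467; fraction as HOCl = 1/(1 + 4.467) = 0.1829.
Free chlorine required for 1.35 ppm HOCl: 1.35 / 0.1829 = 7.38 ppm.
FC to add: 7.38 − 0.3 = 7.08 mg/L as Cl₂.
Cl₂ equivalent: 7.08 mg/L × 430,000 L = 3044 g.
Product at 56.1% available Cl: 3044 / 0.561 = 5427 g.

5.43 kg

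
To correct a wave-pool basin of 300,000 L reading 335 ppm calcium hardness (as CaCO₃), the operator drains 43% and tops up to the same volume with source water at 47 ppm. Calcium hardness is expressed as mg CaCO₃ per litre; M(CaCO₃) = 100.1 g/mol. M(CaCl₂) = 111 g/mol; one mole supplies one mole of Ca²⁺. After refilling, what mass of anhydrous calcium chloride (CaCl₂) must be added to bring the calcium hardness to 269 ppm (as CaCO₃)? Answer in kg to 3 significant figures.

19.2 kg

After draining 43% and refilling: 335 × 0.57 + 47 × 0.43 = 211.16 ppm.
Deficit to target: 269 − 211.16 = 57.84 mg/L.
As CaCO₃: 57.84 mg/L × 300,000 L = 17,350 g; ÷ 100.1 = 173.3 mol Ca²⁺.
Mass: 173.3 × 111 = 19,240 g.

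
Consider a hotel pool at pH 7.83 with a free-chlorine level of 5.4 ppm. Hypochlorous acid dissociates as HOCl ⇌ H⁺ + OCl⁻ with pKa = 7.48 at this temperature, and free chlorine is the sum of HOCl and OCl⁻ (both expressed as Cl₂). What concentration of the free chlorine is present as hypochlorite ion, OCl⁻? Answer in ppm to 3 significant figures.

3.73 ppm

[OCl⁻]/[HOCl] = 10^(pH − pKa) = 10^(7.83 − 7.48) = 10^0.35 = 2.239.
Fraction as HOCl = 1 / (1 + 2.239) = 0.3088.
OCl⁻ = (1 − 0.3088) × 5.4 ppm = 3.733 ppm.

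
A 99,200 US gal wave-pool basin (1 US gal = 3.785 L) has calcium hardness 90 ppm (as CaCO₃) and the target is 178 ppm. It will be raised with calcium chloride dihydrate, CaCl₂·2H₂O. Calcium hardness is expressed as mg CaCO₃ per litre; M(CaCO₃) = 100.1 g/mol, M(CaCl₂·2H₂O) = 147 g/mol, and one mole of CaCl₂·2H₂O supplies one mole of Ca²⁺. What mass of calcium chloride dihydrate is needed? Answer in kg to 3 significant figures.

48.5 kg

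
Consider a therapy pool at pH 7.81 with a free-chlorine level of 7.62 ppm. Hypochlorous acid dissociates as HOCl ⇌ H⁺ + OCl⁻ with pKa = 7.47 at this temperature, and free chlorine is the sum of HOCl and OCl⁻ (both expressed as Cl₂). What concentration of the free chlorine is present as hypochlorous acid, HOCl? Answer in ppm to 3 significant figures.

2.39 ppm

[OCl⁻]/[HOCl] = 10^(pH − pKa) = 10^(7.81 − 7.47) = 10^0.34 = 2.188.
Fraction as HOCl = 1 / (1 + 2.188) = 0.3137.
HOCl = 0.3137 × 7.62 ppm = 2.39 ppm.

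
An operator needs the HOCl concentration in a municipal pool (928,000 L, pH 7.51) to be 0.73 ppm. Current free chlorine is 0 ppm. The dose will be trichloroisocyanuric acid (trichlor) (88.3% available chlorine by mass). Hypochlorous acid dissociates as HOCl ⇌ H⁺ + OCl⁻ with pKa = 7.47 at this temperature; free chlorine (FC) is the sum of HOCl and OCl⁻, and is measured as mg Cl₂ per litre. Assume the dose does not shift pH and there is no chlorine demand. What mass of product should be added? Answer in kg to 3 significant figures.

1.61 kg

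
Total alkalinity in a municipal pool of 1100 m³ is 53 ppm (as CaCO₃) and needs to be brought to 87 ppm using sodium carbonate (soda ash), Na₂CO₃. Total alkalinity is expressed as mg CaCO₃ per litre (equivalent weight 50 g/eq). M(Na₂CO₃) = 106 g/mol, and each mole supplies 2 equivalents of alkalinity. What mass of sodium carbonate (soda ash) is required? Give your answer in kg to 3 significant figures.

Volume: 1100 m³ = 1,100,000 L.
Alkalinity to add: (87 − 53) = 34 mg/L as CaCO₃ × 1,100,000 L = 37,400 g as CaCO₃.
Equivalents: 37,400 g ÷ 50 g/eq = 748 eq.
Each mole of Na₂CO₃ supplies 2 eq, so 748 / 2 = 374 mol.
Mass: 374 mol × 106 g/mol = 39,640 g.

39.6 kg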